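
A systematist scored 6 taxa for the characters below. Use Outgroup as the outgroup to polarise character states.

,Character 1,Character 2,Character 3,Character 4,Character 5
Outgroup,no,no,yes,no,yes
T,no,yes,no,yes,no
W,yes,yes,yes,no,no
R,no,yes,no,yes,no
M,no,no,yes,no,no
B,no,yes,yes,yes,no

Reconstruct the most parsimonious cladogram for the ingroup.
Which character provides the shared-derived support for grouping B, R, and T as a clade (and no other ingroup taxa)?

Character 4

Character polarity is set by the outgroup: the derived state is whichever differs from the outgroup's state, so for Character 3, Character 5 the derived state is 'no', and for the remaining characters it is 'yes'.
Character 1: derived state 'yes' in W only — an autapomorphy, so it tells us nothing about relationships among taxa.
Only B, R, T, and W show the derived state 'yes' for Character 2, supporting them as a clade.
Character 3 (derived state 'no') is shared by R and T — a synapomorphy uniting that clade.
Only B, R, and T show the derived state 'yes' for Character 4, supporting them as a clade.
Character 5 (derived state 'no') is shared by all ingroup taxa — unites the whole ingroup.
Most parsimonious ingroup topology: ((((T,R),B),W),M).
The clade {B, R, T} is supported by Character 4: its derived state 'yes' occurs in exactly those taxa and in no other taxon (including the outgroup).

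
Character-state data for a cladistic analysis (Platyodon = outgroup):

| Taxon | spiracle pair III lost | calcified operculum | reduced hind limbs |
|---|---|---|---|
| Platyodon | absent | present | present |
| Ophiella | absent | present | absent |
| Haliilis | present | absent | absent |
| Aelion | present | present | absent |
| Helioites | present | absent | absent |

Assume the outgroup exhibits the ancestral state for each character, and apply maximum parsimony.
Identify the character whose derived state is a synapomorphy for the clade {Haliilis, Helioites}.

Character polarity is set by the outgroup: the derived state is whichever differs from the outgroup's state, so for calcified operculum, reduced hind limbs the derived state is 'absent', and for the remaining characters it is 'present'.
spiracle pair III lost (derived state 'present') is shared by Aelion, Haliilis, and Helioites — a synapomorphy uniting that clade.
calcified operculum (derived state 'absent') is shared by Haliilis and Helioites — a synapomorphy uniting that clade.
reduced hind limbs (derived state 'absent') is shared by all ingroup taxa — unites the whole ingroup.
Most parsimonious ingroup topology: (Ophiella,((Haliilis,Helioites),Aelion)).
The clade {Haliilis, Helioites} is supported by calcified operculum: its derived state 'absent' occurs in exactly those taxa and in no other taxon (including the outgroup).

calcified operculum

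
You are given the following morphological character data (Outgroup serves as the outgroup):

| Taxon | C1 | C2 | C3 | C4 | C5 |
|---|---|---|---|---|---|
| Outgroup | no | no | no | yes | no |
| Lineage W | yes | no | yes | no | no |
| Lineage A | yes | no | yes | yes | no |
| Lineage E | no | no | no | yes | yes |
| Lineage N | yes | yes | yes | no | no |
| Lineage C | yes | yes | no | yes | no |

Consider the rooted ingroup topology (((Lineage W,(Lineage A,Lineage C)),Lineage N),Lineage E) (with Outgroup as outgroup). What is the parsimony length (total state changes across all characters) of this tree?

Map each character onto (((Lineage W,(Lineage A,Lineage C)),Lineage N),Lineage E) (rooted by Outgroup) and count the minimum state changes it requires (Fitch parsimony):
C1: 1; C2: 2; C3: 2; C4: 2; C5: 1.
Total tree length = 8.

8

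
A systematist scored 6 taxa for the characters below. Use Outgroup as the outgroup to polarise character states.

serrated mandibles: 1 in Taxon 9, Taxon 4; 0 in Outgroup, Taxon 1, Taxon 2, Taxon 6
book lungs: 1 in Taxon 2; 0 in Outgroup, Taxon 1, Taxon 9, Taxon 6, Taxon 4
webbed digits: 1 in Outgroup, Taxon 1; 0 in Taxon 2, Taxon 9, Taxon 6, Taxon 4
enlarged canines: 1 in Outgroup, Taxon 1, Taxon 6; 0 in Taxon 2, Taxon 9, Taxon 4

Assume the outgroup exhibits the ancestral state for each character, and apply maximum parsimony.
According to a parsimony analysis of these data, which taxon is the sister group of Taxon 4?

Character polarity is set by the outgroup: the derived state is whichever differs from the outgroup's state, so for webbed digits, enlarged canines the derived state is '0', and for the remaining characters it is '1'.
serrated mandibles (derived state '1') is shared by Taxon 4 and Taxon 9 — a synapomorphy uniting that clade.
book lungs (derived state '1') is unique to Taxon 2 (autapomorphy; uninformative for grouping).
webbed digits: derived state '0' in Taxon 2, Taxon 4, Taxon 6, and Taxon 9 only — synapomorphy for {Taxon 2, Taxon 4, Taxon 6, Taxon 9}.
Only Taxon 2, Taxon 4, and Taxon 9 show the derived state '0' for enlarged canines, supporting them as a clade.
Most parsimonious ingroup topology: (Taxon 1,((Taxon 2,(Taxon 9,Taxon 4)),Taxon 6)).
Taxon 4 and Taxon 9 form a cherry on this tree, so they are sister taxa.

Taxon 9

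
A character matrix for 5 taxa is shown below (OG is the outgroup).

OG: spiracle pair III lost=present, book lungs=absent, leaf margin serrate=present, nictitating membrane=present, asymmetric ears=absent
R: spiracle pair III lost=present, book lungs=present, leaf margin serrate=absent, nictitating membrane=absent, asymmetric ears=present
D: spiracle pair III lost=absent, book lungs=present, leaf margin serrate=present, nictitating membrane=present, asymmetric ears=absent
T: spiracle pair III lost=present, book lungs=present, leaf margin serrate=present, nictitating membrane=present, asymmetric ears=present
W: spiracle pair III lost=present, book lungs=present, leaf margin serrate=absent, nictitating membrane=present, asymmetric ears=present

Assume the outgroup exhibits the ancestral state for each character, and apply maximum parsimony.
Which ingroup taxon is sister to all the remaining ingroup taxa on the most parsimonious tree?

Character polarity is set by the outgroup: the derived state is whichever differs from the outgroup's state, so for spiracle pair III lost, leaf margin serrate, nictitating membrane the derived state is 'absent', and for the remaining characters it is 'present'.
spiracle pair III lost: derived state 'absent' in D only — an autapomorphy, so it tells us nothing about relationships among taxa.
All ingroup taxa share the derived state 'present' for book lungs; it defines the ingroup but does not resolve relationships within it.
Only R and W show the derived state 'absent' for leaf margin serrate, supporting them as a clade.
nictitating membrane (derived state 'absent') is unique to R (autapomorphy; uninformative for grouping).
Only R, T, and W show the derived state 'present' for asymmetric ears, supporting them as a clade.
Most parsimonious ingroup topology: (((R,W),T),D).
D is sister to the clade containing all other ingroup taxa, so it is the earliest-diverging (most basal) ingroup lineage.

D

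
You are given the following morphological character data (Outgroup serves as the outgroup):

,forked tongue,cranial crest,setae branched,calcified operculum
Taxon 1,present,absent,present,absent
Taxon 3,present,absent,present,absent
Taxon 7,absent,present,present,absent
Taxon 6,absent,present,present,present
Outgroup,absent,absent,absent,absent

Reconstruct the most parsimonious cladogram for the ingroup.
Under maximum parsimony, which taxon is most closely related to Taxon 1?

Taxon 3

The outgroup has state 'absent' for every character, so 'present' is the derived state throughout.
Only Taxon 1 and Taxon 3 show the derived state 'present' for forked tongue, supporting them as a clade.
Only Taxon 6 and Taxon 7 show the derived state 'present' for cranial crest, supporting them as a clade.
setae branched (derived state 'present') is shared by all ingroup taxa — unites the whole ingroup.
calcified operculum (derived state 'present') is unique to Taxon 6 (autapomorphy; uninformative for grouping).
Most parsimonious ingroup topology: ((Taxon 1,Taxon 3),(Taxon 6,Taxon 7)).
Taxon 1 and Taxon 3 form a cherry on this tree, so they are sister taxa.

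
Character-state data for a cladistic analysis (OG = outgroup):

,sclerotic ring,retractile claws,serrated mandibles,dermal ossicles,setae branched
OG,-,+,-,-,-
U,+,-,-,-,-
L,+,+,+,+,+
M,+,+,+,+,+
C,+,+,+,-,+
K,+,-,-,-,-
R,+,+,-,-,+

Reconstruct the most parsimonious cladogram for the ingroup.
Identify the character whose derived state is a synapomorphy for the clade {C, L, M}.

Character polarity is set by the outgroup: the derived state is whichever differs from the outgroup's state, so for retractile claws the derived state is '-', and for the remaining characters it is '+'.
sclerotic ring (derived state '+') is shared by all ingroup taxa — unites the whole ingroup.
Only K and U show the derived state '-' for retractile claws, supporting them as a clade.
serrated mandibles: derived state '+' in C, L, and M only — synapomorphy for {C, L, M}.
dermal ossicles: derived state '+' in L and M only — synapomorphy for {L, M}.
Only C, L, M, and R show the derived state '+' for setae branched, supporting them as a clade.
Most parsimonious ingroup topology: ((U,K),(((L,M),C),R)).
The clade {C, L, M} is supported by serrated mandibles: its derived state '+' occurs in exactly those taxa and in no other taxon (including the outgroup).

serrated mandibles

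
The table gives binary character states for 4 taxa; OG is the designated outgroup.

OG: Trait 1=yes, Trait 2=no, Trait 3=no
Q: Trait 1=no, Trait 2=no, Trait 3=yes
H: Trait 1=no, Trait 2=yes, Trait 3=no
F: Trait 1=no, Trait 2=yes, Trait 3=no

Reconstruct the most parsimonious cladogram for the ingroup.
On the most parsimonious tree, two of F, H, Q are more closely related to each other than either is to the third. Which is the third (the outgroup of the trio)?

Character polarity is set by the outgroup: the derived state is whichever differs from the outgroup's state, so for Trait 1 the derived state is 'no', and for the remaining characters it is 'yes'.
Trait 1 (derived state 'no') is shared by all ingroup taxa — unites the whole ingroup.
Trait 2 (derived state 'yes') is shared by F and H — a synapomorphy uniting that clade.
Trait 3: derived state 'yes' in Q only — an autapomorphy, so it tells us nothing about relationships among taxa.
Most parsimonious ingroup topology: (Q,(H,F)).
F and H share a more recent common ancestor with each other than either does with Q, so Q is the least closely related of the three.

Q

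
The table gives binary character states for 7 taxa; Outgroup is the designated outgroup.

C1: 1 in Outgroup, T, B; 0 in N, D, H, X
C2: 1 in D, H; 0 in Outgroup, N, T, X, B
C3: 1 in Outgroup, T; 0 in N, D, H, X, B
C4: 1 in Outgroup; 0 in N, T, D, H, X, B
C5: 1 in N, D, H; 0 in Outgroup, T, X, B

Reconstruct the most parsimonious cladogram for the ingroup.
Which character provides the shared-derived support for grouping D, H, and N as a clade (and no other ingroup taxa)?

C5

Character polarity is set by the outgroup: the derived state is whichever differs from the outgroup's state, so for C1, C3, C4 the derived state is '0', and for the remaining characters it is '1'.
C1: derived state '0' in D, H, N, and X only — synapomorphy for {D, H, N, X}.
C2: derived state '1' in D and H only — synapomorphy for {D, H}.
C3 (derived state '0') is shared by B, D, H, N, and X — a synapomorphy uniting that clade.
All ingroup taxa share the derived state '0' for C4; it defines the ingroup but does not resolve relationships within it.
Only D, H, and N show the derived state '1' for C5, supporting them as a clade.
Most parsimonious ingroup topology: ((((N,(D,H)),X),B),T).
The clade {D, H, N} is supported by C5: its derived state '1' occurs in exactly those taxa and in no other taxon (including the outgroup).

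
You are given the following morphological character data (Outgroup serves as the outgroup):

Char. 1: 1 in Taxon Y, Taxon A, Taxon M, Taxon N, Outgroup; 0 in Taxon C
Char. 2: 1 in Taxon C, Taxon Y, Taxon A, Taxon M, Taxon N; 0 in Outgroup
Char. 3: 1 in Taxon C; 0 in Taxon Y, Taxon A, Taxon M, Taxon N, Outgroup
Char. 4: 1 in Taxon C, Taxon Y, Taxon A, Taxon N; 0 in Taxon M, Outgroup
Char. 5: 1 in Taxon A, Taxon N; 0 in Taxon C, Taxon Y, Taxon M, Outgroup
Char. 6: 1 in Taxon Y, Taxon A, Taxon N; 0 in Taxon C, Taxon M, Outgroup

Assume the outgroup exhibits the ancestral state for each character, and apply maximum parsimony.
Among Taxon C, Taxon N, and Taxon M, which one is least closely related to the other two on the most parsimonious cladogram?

Character polarity is set by the outgroup: the derived state is whichever differs from the outgroup's state, so for Char. 1 the derived state is '0', and for the remaining characters it is '1'.
Char. 1: derived state '0' in Taxon C only — an autapomorphy, so it tells us nothing about relationships among taxa.
All ingroup taxa share the derived state '1' for Char. 2; it defines the ingroup but does not resolve relationships within it.
Char. 3 (derived state '1') is unique to Taxon C (autapomorphy; uninformative for grouping).
Only Taxon A, Taxon C, Taxon N, and Taxon Y show the derived state '1' for Char. 4, supporting them as a clade.
Char. 5: derived state '1' in Taxon A and Taxon N only — synapomorphy for {Taxon A, Taxon N}.
Char. 6 (derived state '1') is shared by Taxon A, Taxon N, and Taxon Y — a synapomorphy uniting that clade.
Most parsimonious ingroup topology: ((Taxon C,((Taxon A,Taxon N),Taxon Y)),Taxon M).
Taxon N and Taxon C share a more recent common ancestor with each other than either does with Taxon M, so Taxon M is the least closely related of the three.

Taxon M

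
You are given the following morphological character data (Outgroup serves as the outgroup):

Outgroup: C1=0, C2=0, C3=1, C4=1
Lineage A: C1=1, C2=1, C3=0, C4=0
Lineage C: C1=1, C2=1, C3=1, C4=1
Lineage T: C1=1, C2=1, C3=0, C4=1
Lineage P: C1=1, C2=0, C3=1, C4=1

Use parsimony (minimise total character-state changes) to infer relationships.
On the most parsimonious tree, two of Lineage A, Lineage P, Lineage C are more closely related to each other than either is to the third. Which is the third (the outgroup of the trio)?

Character polarity is set by the outgroup: the derived state is whichever differs from the outgroup's state, so for C3, C4 the derived state is '0', and for the remaining characters it is '1'.
All ingroup taxa share the derived state '1' for C1; it defines the ingroup but does not resolve relationships within it.
C2: derived state '1' in Lineage A, Lineage C, and Lineage T only — synapomorphy for {Lineage A, Lineage C, Lineage T}.
Only Lineage A and Lineage T show the derived state '0' for C3, supporting them as a clade.
C4: derived state '0' in Lineage A only — an autapomorphy, so it tells us nothing about relationships among taxa.
Most parsimonious ingroup topology: (((Lineage A,Lineage T),Lineage C),Lineage P).
Lineage C and Lineage A share a more recent common ancestor with each other than either does with Lineage P, so Lineage P is the least closely related of the three.

Lineage P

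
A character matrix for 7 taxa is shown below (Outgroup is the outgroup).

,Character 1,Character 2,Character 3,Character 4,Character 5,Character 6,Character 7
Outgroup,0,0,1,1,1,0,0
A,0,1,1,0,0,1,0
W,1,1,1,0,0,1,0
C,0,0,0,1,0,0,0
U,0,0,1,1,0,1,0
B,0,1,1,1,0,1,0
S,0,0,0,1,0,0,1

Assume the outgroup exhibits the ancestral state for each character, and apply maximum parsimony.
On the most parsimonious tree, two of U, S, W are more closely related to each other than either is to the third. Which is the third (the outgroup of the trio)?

Character polarity is set by the outgroup: the derived state is whichever differs from the outgroup's state, so for Character 3, Character 4, Character 5 the derived state is '0', and for the remaining characters it is '1'.
Character 1: derived state '1' in W only — an autapomorphy, so it tells us nothing about relationships among taxa.
Character 2: derived state '1' in A, B, and W only — synapomorphy for {A, B, W}.
Only C and S show the derived state '0' for Character 3, supporting them as a clade.
Character 4 (derived state '0') is shared by A and W — a synapomorphy uniting that clade.
Character 5 (derived state '0') is shared by all ingroup taxa — unites the whole ingroup.
Only A, B, U, and W show the derived state '1' for Character 6, supporting them as a clade.
Character 7: derived state '1' in S only — an autapomorphy, so it tells us nothing about relationships among taxa.
Most parsimonious ingroup topology: ((((A,W),B),U),(C,S)).
W and U share a more recent common ancestor with each other than either does with S, so S is the least closely related of the three.

S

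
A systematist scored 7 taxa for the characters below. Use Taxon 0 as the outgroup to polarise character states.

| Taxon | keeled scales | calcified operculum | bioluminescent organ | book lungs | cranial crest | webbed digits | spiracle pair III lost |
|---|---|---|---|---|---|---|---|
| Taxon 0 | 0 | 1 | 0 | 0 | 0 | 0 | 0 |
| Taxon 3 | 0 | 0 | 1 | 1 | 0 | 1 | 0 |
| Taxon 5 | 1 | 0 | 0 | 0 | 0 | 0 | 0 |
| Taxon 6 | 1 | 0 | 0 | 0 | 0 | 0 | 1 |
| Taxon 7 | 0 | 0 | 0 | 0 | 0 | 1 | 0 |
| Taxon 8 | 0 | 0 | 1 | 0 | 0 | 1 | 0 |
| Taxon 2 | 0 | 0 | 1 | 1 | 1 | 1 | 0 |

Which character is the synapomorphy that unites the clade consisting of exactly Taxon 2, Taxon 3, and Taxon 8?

Character polarity is set by the outgroup: the derived state is whichever differs from the outgroup's state, so for calcified operculum the derived state is '0', and for the remaining characters it is '1'.
Only Taxon 5 and Taxon 6 show the derived state '1' for keeled scales, supporting them as a clade.
calcified operculum (derived state '0') is shared by all ingroup taxa — unites the whole ingroup.
bioluminescent organ (derived state '1') is shared by Taxon 2, Taxon 3, and Taxon 8 — a synapomorphy uniting that clade.
Only Taxon 2 and Taxon 3 show the derived state '1' for book lungs, supporting them as a clade.
cranial crest (derived state '1') is unique to Taxon 2 (autapomorphy; uninformative for grouping).
Only Taxon 2, Taxon 3, Taxon 7, and Taxon 8 show the derived state '1' for webbed digits, supporting them as a clade.
spiracle pair III lost (derived state '1') is unique to Taxon 6 (autapomorphy; uninformative for grouping).
Most parsimonious ingroup topology: ((((Taxon 3,Taxon 2),Taxon 8),Taxon 7),(Taxon 5,Taxon 6)).
The clade {Taxon 2, Taxon 3, Taxon 8} is supported by bioluminescent organ: its derived state '1' occurs in exactly those taxa and in no other taxon (including the outgroup).

bioluminescent organ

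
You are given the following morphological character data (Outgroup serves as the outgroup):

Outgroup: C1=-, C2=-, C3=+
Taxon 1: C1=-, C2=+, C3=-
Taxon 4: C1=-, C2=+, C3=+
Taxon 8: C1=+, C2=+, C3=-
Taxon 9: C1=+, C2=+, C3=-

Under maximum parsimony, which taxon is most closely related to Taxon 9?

Character polarity is set by the outgroup: the derived state is whichever differs from the outgroup's state, so for C3 the derived state is '-', and for the remaining characters it is '+'.
Only Taxon 8 and Taxon 9 show the derived state '+' for C1, supporting them as a clade.
C2 (derived state '+') is shared by all ingroup taxa — unites the whole ingroup.
C3 (derived state '-') is shared by Taxon 1, Taxon 8, and Taxon 9 — a synapomorphy uniting that clade.
Most parsimonious ingroup topology: ((Taxon 1,(Taxon 8,Taxon 9)),Taxon 4).
Taxon 9 and Taxon 8 form a cherry on this tree, so they are sister taxa.

Taxon 8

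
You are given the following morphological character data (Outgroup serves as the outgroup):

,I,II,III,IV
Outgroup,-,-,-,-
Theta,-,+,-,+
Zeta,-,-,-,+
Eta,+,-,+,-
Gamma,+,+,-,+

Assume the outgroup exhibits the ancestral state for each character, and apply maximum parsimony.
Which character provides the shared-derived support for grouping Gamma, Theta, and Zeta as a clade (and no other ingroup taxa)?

IV

The outgroup has state '-' for every character, so '+' is the derived state throughout.
I groups Eta and Gamma, which is incompatible with the clades supported by the remaining characters; treating it as convergent (homoplasy) costs fewer steps than any alternative tree.
II: derived state '+' in Gamma and Theta only — synapomorphy for {Gamma, Theta}.
III: derived state '+' in Eta only — an autapomorphy, so it tells us nothing about relationships among taxa.
Only Gamma, Theta, and Zeta show the derived state '+' for IV, supporting them as a clade.
Most parsimonious ingroup topology: (((Theta,Gamma),Zeta),Eta).
The clade {Gamma, Theta, Zeta} is supported by IV: its derived state '+' occurs in exactly those taxa and in no other taxon (including the outgroup).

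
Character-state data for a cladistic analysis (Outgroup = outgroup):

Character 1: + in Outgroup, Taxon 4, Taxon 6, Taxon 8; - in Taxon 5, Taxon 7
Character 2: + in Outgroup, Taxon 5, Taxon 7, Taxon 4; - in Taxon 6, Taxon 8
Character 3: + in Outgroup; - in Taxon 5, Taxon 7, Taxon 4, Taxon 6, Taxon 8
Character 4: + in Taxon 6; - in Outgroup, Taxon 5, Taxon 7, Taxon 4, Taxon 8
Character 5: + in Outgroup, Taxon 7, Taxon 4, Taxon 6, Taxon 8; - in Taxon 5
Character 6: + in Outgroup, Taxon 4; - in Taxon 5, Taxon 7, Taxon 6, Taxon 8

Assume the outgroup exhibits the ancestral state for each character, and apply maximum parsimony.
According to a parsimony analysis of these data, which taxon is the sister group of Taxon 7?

Character polarity is set by the outgroup: the derived state is whichever differs from the outgroup's state, so for Character 1, Character 2, Character 3, Character 5, Character 6 the derived state is '-', and for the remaining characters it is '+'.
Only Taxon 5 and Taxon 7 show the derived state '-' for Character 1, supporting them as a clade.
Only Taxon 6 and Taxon 8 show the derived state '-' for Character 2, supporting them as a clade.
Character 3 (derived state '-') is shared by all ingroup taxa — unites the whole ingroup.
Character 4: derived state '+' in Taxon 6 only — an autapomorphy, so it tells us nothing about relationships among taxa.
Character 5: derived state '-' in Taxon 5 only — an autapomorphy, so it tells us nothing about relationships among taxa.
Character 6: derived state '-' in Taxon 5, Taxon 6, Taxon 7, and Taxon 8 only — synapomorphy for {Taxon 5, Taxon 6, Taxon 7, Taxon 8}.
Most parsimonious ingroup topology: (((Taxon 5,Taxon 7),(Taxon 6,Taxon 8)),Taxon 4).
Taxon 7 and Taxon 5 form a cherry on this tree, so they are sister taxa.

Taxon 5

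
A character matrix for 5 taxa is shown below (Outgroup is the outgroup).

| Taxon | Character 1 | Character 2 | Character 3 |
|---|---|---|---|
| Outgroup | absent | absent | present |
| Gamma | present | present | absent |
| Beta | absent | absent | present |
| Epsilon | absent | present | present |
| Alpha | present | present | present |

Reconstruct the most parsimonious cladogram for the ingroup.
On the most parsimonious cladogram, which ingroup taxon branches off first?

Beta

Character polarity is set by the outgroup: the derived state is whichever differs from the outgroup's state, so for Character 3 the derived state is 'absent', and for the remaining characters it is 'present'.
Character 1 (derived state 'present') is shared by Alpha and Gamma — a synapomorphy uniting that clade.
Only Alpha, Epsilon, and Gamma show the derived state 'present' for Character 2, supporting them as a clade.
Character 3 (derived state 'absent') is unique to Gamma (autapomorphy; uninformative for grouping).
Most parsimonious ingroup topology: (((Gamma,Alpha),Epsilon),Beta).
Beta is sister to the clade containing all other ingroup taxa, so it is the earliest-diverging (most basal) ingroup lineage.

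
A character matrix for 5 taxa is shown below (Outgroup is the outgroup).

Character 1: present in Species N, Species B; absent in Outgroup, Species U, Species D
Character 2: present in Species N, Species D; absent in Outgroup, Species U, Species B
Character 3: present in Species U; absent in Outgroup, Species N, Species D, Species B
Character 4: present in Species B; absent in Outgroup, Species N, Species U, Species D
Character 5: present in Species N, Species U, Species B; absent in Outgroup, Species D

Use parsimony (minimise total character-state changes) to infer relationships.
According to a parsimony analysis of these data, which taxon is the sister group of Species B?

The outgroup has state 'absent' for every character, so 'present' is the derived state throughout.
Character 1: derived state 'present' in Species B and Species N only — synapomorphy for {Species B, Species N}.
Character 2 (state 'present') occurs in Species D and Species N but conflicts with the nesting implied by the other characters — most parsimoniously interpreted as homoplasy.
Character 3: derived state 'present' in Species U only — an autapomorphy, so it tells us nothing about relationships among taxa.
Character 4: derived state 'present' in Species B only — an autapomorphy, so it tells us nothing about relationships among taxa.
Character 5: derived state 'present' in Species B, Species N, and Species U only — synapomorphy for {Species B, Species N, Species U}.
Most parsimonious ingroup topology: (((Species N,Species B),Species U),Species D).
Species B and Species N form a cherry on this tree, so they are sister taxa.

Species N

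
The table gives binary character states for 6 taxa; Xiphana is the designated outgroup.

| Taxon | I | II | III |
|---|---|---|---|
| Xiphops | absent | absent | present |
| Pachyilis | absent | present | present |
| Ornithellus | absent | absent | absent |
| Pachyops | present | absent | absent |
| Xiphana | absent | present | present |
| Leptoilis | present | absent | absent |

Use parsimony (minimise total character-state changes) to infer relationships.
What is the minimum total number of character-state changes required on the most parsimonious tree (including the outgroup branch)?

Character polarity is set by the outgroup: the derived state is whichever differs from the outgroup's state, so for II, III the derived state is 'absent', and for the remaining characters it is 'present'.
I: derived state 'present' in Leptoilis and Pachyops only — synapomorphy for {Leptoilis, Pachyops}.
II (derived state 'absent') is shared by Leptoilis, Ornithellus, Pachyops, and Xiphops — a synapomorphy uniting that clade.
Only Leptoilis, Ornithellus, and Pachyops show the derived state 'absent' for III, supporting them as a clade.
Most parsimonious ingroup topology: (Pachyilis,(((Leptoilis,Pachyops),Ornithellus),Xiphops)).
Changes per character on this tree: I: 1; II: 1; III: 1.
Total = 3.

3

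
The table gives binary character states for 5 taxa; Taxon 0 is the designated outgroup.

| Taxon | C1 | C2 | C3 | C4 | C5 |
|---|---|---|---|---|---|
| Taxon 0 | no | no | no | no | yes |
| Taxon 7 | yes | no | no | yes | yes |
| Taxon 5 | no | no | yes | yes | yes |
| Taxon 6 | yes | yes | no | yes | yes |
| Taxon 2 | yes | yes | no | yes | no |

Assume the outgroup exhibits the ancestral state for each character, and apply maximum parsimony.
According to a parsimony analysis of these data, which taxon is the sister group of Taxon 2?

Character polarity is set by the outgroup: the derived state is whichever differs from the outgroup's state, so for C5 the derived state is 'no', and for the remaining characters it is 'yes'.
Only Taxon 2, Taxon 6, and Taxon 7 show the derived state 'yes' for C1, supporting them as a clade.
Only Taxon 2 and Taxon 6 show the derived state 'yes' for C2, supporting them as a clade.
C3: derived state 'yes' in Taxon 5 only — an autapomorphy, so it tells us nothing about relationships among taxa.
C4 (derived state 'yes') is shared by all ingroup taxa — unites the whole ingroup.
C5: derived state 'no' in Taxon 2 only — an autapomorphy, so it tells us nothing about relationships among taxa.
Most parsimonious ingroup topology: ((Taxon 7,(Taxon 6,Taxon 2)),Taxon 5).
Taxon 2 and Taxon 6 form a cherry on this tree, so they are sister taxa.

Taxon 6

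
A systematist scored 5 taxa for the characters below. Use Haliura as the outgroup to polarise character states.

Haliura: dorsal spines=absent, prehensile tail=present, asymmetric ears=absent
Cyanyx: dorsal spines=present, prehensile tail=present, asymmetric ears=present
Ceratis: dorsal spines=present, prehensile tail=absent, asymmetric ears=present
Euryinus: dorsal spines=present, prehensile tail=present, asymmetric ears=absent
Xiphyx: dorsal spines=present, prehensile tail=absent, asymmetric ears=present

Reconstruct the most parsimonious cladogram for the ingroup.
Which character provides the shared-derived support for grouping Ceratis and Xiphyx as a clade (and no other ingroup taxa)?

Character polarity is set by the outgroup: the derived state is whichever differs from the outgroup's state, so for prehensile tail the derived state is 'absent', and for the remaining characters it is 'present'.
All ingroup taxa share the derived state 'present' for dorsal spines; it defines the ingroup but does not resolve relationships within it.
prehensile tail (derived state 'absent') is shared by Ceratis and Xiphyx — a synapomorphy uniting that clade.
asymmetric ears (derived state 'present') is shared by Ceratis, Cyanyx, and Xiphyx — a synapomorphy uniting that clade.
Most parsimonious ingroup topology: ((Cyanyx,(Ceratis,Xiphyx)),Euryinus).
The clade {Ceratis, Xiphyx} is supported by prehensile tail: its derived state 'absent' occurs in exactly those taxa and in no other taxon (including the outgroup).

prehensile tail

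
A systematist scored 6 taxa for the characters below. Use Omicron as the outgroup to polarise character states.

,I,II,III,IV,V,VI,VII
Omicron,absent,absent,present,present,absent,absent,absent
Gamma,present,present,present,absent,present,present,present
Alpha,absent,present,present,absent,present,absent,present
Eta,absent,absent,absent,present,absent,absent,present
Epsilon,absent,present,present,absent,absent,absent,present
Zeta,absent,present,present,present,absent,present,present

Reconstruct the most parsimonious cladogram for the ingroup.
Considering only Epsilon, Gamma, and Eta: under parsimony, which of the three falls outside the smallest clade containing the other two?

Character polarity is set by the outgroup: the derived state is whichever differs from the outgroup's state, so for III, IV the derived state is 'absent', and for the remaining characters it is 'present'.
I: derived state 'present' in Gamma only — an autapomorphy, so it tells us nothing about relationships among taxa.
II (derived state 'present') is shared by Alpha, Epsilon, Gamma, and Zeta — a synapomorphy uniting that clade.
III: derived state 'absent' in Eta only — an autapomorphy, so it tells us nothing about relationships among taxa.
IV (derived state 'absent') is shared by Alpha, Epsilon, and Gamma — a synapomorphy uniting that clade.
Only Alpha and Gamma show the derived state 'present' for V, supporting them as a clade.
VI groups Gamma and Zeta, which is incompatible with the clades supported by the remaining characters; treating it as convergent (homoplasy) costs fewer steps than any alternative tree.
VII (derived state 'present') is shared by all ingroup taxa — unites the whole ingroup.
Most parsimonious ingroup topology: ((((Gamma,Alpha),Epsilon),Zeta),Eta).
Gamma and Epsilon share a more recent common ancestor with each other than either does with Eta, so Eta is the least closely related of the three.

Eta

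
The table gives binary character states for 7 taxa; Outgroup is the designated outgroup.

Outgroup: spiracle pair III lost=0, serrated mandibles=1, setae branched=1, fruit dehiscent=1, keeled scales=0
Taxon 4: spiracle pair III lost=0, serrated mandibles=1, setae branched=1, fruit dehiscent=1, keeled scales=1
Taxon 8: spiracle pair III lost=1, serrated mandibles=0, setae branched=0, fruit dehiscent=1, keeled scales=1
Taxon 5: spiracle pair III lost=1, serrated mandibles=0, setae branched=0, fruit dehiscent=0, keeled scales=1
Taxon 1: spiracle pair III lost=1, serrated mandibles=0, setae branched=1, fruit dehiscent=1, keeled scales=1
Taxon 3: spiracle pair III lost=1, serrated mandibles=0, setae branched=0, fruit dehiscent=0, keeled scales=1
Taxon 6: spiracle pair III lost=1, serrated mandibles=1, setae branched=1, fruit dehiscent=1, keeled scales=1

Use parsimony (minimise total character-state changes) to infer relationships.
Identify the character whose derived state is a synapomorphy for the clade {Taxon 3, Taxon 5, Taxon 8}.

setae branched

Character polarity is set by the outgroup: the derived state is whichever differs from the outgroup's state, so for serrated mandibles, setae branched, fruit dehiscent the derived state is '0', and for the remaining characters it is '1'.
spiracle pair III lost (derived state '1') is shared by Taxon 1, Taxon 3, Taxon 5, Taxon 6, and Taxon 8 — a synapomorphy uniting that clade.
Only Taxon 1, Taxon 3, Taxon 5, and Taxon 8 show the derived state '0' for serrated mandibles, supporting them as a clade.
setae branched: derived state '0' in Taxon 3, Taxon 5, and Taxon 8 only — synapomorphy for {Taxon 3, Taxon 5, Taxon 8}.
Only Taxon 3 and Taxon 5 show the derived state '0' for fruit dehiscent, supporting them as a clade.
All ingroup taxa share the derived state '1' for keeled scales; it defines the ingroup but does not resolve relationships within it.
Most parsimonious ingroup topology: (Taxon 4,(((Taxon 8,(Taxon 5,Taxon 3)),Taxon 1),Taxon 6)).
The clade {Taxon 3, Taxon 5, Taxon 8} is supported by setae branched: its derived state '0' occurs in exactly those taxa and in no other taxon (including the outgroup).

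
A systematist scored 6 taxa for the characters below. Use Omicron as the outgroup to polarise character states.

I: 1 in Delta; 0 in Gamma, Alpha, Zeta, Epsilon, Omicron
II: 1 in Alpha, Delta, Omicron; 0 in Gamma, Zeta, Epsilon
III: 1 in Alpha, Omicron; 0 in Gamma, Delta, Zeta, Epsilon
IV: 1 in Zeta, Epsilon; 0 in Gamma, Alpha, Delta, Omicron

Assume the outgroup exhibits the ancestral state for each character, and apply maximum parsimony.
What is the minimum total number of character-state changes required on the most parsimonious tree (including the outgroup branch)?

4

Character polarity is set by the outgroup: the derived state is whichever differs from the outgroup's state, so for II, III the derived state is '0', and for the remaining characters it is '1'.
I: derived state '1' in Delta only — an autapomorphy, so it tells us nothing about relationships among taxa.
II: derived state '0' in Epsilon, Gamma, and Zeta only — synapomorphy for {Epsilon, Gamma, Zeta}.
Only Delta, Epsilon, Gamma, and Zeta show the derived state '0' for III, supporting them as a clade.
IV: derived state '1' in Epsilon and Zeta only — synapomorphy for {Epsilon, Zeta}.
Most parsimonious ingroup topology: (Alpha,((Gamma,(Epsilon,Zeta)),Delta)).
Changes per character on this tree: I: 1; II: 1; III: 1; IV: 1.
Total = 4.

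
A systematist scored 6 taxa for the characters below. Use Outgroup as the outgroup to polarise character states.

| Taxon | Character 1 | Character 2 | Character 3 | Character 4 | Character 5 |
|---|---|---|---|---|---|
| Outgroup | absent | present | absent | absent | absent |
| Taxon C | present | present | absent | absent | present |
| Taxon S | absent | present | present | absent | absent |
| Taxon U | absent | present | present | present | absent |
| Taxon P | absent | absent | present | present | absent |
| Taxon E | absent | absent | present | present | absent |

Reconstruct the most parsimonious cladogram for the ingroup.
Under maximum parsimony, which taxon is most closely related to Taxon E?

Taxon P

Character polarity is set by the outgroup: the derived state is whichever differs from the outgroup's state, so for Character 2 the derived state is 'absent', and for the remaining characters it is 'present'.
Character 1 (derived state 'present') is unique to Taxon C (autapomorphy; uninformative for grouping).
Character 2 (derived state 'absent') is shared by Taxon E and Taxon P — a synapomorphy uniting that clade.
Only Taxon E, Taxon P, Taxon S, and Taxon U show the derived state 'present' for Character 3, supporting them as a clade.
Character 4: derived state 'present' in Taxon E, Taxon P, and Taxon U only — synapomorphy for {Taxon E, Taxon P, Taxon U}.
Character 5 (derived state 'present') is unique to Taxon C (autapomorphy; uninformative for grouping).
Most parsimonious ingroup topology: (Taxon C,(Taxon S,(Taxon U,(Taxon P,Taxon E)))).
Taxon E and Taxon P form a cherry on this tree, so they are sister taxa.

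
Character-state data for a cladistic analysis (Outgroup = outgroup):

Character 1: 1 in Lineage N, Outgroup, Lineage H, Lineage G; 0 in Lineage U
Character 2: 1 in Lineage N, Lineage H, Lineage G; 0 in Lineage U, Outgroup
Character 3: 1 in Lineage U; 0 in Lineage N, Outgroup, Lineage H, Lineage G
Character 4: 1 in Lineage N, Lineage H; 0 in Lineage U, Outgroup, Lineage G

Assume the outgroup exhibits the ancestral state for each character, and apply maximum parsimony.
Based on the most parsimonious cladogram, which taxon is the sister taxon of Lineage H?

Lineage N

Character polarity is set by the outgroup: the derived state is whichever differs from the outgroup's state, so for Character 1 the derived state is '0', and for the remaining characters it is '1'.
Character 1: derived state '0' in Lineage U only — an autapomorphy, so it tells us nothing about relationships among taxa.
Character 2: derived state '1' in Lineage G, Lineage H, and Lineage N only — synapomorphy for {Lineage G, Lineage H, Lineage N}.
Character 3: derived state '1' in Lineage U only — an autapomorphy, so it tells us nothing about relationships among taxa.
Character 4: derived state '1' in Lineage H and Lineage N only — synapomorphy for {Lineage H, Lineage N}.
Most parsimonious ingroup topology: (((Lineage N,Lineage H),Lineage G),Lineage U).
Lineage H and Lineage N form a cherry on this tree, so they are sister taxa.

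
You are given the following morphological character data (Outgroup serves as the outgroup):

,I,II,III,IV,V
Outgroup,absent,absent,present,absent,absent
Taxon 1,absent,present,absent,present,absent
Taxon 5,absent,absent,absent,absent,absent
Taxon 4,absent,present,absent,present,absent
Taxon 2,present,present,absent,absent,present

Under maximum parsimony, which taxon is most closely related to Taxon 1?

Character polarity is set by the outgroup: the derived state is whichever differs from the outgroup's state, so for III the derived state is 'absent', and for the remaining characters it is 'present'.
I: derived state 'present' in Taxon 2 only — an autapomorphy, so it tells us nothing about relationships among taxa.
II: derived state 'present' in Taxon 1, Taxon 2, and Taxon 4 only — synapomorphy for {Taxon 1, Taxon 2, Taxon 4}.
III (derived state 'absent') is shared by all ingroup taxa — unites the whole ingroup.
Only Taxon 1 and Taxon 4 show the derived state 'present' for IV, supporting them as a clade.
V (derived state 'present') is unique to Taxon 2 (autapomorphy; uninformative for grouping).
Most parsimonious ingroup topology: (((Taxon 1,Taxon 4),Taxon 2),Taxon 5).
Taxon 1 and Taxon 4 form a cherry on this tree, so they are sister taxa.

Taxon 4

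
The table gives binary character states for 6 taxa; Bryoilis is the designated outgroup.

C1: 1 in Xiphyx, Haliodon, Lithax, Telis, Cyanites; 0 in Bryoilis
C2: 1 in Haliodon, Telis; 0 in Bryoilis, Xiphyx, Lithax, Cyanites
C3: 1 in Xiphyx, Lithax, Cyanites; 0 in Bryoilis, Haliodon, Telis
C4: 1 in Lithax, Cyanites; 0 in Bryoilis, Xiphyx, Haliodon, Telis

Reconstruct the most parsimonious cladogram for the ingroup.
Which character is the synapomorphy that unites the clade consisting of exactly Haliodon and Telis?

The outgroup has state '0' for every character, so '1' is the derived state throughout.
All ingroup taxa share the derived state '1' for C1; it defines the ingroup but does not resolve relationships within it.
C2: derived state '1' in Haliodon and Telis only — synapomorphy for {Haliodon, Telis}.
C3 (derived state '1') is shared by Cyanites, Lithax, and Xiphyx — a synapomorphy uniting that clade.
Only Cyanites and Lithax show the derived state '1' for C4, supporting them as a clade.
Most parsimonious ingroup topology: ((Xiphyx,(Lithax,Cyanites)),(Haliodon,Telis)).
The clade {Haliodon, Telis} is supported by C2: its derived state '1' occurs in exactly those taxa and in no other taxon (including the outgroup).

C2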